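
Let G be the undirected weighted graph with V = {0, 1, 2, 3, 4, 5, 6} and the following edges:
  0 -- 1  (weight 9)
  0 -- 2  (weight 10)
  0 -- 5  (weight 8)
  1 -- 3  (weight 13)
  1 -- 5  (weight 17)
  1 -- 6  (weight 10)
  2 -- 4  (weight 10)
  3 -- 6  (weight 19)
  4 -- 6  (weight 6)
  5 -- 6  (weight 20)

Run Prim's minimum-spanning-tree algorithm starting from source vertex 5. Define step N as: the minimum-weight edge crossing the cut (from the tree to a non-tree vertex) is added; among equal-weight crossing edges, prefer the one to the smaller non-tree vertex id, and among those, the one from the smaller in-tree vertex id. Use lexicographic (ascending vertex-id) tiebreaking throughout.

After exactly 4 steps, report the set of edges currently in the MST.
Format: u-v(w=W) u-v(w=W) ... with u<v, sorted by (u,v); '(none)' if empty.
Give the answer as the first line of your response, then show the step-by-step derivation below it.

0-1(w=9) 0-2(w=10) 0-5(w=8) 2-4(w=10)

step 1: add edge 0-5 (w=8); MST = {0-5(w=8)}
step 2: add edge 0-1 (w=9); MST = {0-1(w=9) 0-5(w=8)}
step 3: add edge 0-2 (w=10); MST = {0-1(w=9) 0-2(w=10) 0-5(w=8)}
step 4: add edge 2-4 (w=10); MST = {0-1(w=9) 0-2(w=10) 0-5(w=8) 2-4(w=10)}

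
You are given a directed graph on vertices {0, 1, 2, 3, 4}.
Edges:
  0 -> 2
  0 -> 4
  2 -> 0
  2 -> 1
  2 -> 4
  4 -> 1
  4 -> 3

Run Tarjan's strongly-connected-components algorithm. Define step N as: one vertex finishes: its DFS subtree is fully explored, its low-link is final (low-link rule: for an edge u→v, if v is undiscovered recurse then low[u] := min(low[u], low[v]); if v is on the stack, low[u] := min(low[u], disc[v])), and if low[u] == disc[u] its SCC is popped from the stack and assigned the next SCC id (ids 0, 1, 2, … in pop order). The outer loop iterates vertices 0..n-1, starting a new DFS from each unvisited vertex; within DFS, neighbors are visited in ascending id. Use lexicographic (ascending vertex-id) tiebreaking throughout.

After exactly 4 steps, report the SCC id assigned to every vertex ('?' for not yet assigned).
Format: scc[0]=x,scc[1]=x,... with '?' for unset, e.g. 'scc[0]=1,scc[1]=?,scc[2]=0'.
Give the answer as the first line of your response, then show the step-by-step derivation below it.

scc[0]=?,scc[1]=0,scc[2]=?,scc[3]=1,scc[4]=2

step 1: low=(low[0]=0,low[1]=2,low[2]=0,low[3]=?,low[4]=?); scc=(scc[0]=?,scc[1]=0,scc[2]=?,scc[3]=?,scc[4]=?)
step 2: low=(low[0]=0,low[1]=2,low[2]=0,low[3]=4,low[4]=3); scc=(scc[0]=?,scc[1]=0,scc[2]=?,scc[3]=1,scc[4]=?)
step 3: low=(low[0]=0,low[1]=2,low[2]=0,low[3]=4,low[4]=3); scc=(scc[0]=?,scc[1]=0,scc[2]=?,scc[3]=1,scc[4]=2)
step 4: low=(low[0]=0,low[1]=2,low[2]=0,low[3]=4,low[4]=3); scc=(scc[0]=?,scc[1]=0,scc[2]=?,scc[3]=1,scc[4]=2)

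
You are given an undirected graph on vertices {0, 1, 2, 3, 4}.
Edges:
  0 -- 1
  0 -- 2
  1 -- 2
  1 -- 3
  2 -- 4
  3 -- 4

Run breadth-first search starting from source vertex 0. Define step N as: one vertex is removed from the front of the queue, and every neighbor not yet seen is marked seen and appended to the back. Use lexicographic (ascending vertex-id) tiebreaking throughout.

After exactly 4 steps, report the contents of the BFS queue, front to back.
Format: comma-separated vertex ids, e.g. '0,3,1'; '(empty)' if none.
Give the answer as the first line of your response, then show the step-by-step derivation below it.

4

step 1: dequeue 0; queue=[1,2]; order=0
step 2: dequeue 1; queue=[2,3]; order=0,1
step 3: dequeue 2; queue=[3,4]; order=0,1,2
step 4: dequeue 3; queue=[4]; order=0,1,2,3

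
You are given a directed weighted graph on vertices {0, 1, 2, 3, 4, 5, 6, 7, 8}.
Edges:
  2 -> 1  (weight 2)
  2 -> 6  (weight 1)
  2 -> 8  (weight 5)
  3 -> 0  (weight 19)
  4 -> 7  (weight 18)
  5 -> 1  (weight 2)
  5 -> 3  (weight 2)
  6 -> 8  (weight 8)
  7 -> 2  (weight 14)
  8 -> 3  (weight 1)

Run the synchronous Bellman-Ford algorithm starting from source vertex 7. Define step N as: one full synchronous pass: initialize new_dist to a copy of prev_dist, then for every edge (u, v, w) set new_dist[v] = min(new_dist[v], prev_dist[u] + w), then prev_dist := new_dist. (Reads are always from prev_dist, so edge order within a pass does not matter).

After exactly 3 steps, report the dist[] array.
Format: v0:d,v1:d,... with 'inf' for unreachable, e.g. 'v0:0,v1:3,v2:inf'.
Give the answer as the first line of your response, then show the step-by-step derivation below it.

v0:inf,v1:16,v2:14,v3:20,v4:inf,v5:inf,v6:15,v7:0,v8:19

step 1: dist = v0:inf,v1:inf,v2:14,v3:inf,v4:inf,v5:inf,v6:inf,v7:0,v8:inf
step 2: dist = v0:inf,v1:16,v2:14,v3:inf,v4:inf,v5:inf,v6:15,v7:0,v8:19
step 3: dist = v0:inf,v1:16,v2:14,v3:20,v4:inf,v5:inf,v6:15,v7:0,v8:19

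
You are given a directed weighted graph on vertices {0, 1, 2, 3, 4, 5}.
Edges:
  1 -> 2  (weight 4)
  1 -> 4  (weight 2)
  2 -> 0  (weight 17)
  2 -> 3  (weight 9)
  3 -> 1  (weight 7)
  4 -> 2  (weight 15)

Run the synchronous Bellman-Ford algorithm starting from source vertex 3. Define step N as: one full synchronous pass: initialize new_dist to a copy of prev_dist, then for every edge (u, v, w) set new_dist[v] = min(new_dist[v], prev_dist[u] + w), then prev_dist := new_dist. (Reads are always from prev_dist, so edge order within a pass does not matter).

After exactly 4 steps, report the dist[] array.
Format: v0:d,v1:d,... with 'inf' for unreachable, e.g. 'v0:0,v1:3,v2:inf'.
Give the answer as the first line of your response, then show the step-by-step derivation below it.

v0:28,v1:7,v2:11,v3:0,v4:9,v5:inf

step 1: dist = v0:inf,v1:7,v2:inf,v3:0,v4:inf,v5:inf
step 2: dist = v0:inf,v1:7,v2:11,v3:0,v4:9,v5:inf
step 3: dist = v0:28,v1:7,v2:11,v3:0,v4:9,v5:inf
step 4: dist = v0:28,v1:7,v2:11,v3:0,v4:9,v5:inf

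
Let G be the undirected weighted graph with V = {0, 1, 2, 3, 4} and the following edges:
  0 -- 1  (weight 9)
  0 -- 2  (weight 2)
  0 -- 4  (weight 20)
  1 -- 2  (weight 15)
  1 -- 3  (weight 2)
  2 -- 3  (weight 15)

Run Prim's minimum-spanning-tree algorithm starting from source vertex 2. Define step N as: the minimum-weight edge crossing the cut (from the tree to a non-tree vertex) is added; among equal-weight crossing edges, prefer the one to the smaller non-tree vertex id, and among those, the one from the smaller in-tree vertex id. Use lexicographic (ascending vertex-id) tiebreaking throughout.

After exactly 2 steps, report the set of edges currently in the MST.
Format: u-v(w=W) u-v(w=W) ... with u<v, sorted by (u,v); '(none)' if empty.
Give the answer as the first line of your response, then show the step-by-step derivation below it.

0-1(w=9) 0-2(w=2)

step 1: add edge 0-2 (w=2); MST = {0-2(w=2)}
step 2: add edge 0-1 (w=9); MST = {0-1(w=9) 0-2(w=2)}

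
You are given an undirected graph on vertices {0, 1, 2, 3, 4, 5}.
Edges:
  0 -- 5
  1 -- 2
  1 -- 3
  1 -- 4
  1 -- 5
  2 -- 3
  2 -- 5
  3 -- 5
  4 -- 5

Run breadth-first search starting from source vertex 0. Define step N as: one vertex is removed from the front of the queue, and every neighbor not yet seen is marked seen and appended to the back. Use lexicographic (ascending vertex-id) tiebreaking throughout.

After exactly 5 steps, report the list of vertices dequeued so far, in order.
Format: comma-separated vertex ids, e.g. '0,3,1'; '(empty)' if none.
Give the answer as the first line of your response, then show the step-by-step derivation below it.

0,5,1,2,3

step 1: dequeue 0; queue=[5]; order=0
step 2: dequeue 5; queue=[1,2,3,4]; order=0,5
step 3: dequeue 1; queue=[2,3,4]; order=0,5,1
step 4: dequeue 2; queue=[3,4]; order=0,5,1,2
step 5: dequeue 3; queue=[4]; order=0,5,1,2,3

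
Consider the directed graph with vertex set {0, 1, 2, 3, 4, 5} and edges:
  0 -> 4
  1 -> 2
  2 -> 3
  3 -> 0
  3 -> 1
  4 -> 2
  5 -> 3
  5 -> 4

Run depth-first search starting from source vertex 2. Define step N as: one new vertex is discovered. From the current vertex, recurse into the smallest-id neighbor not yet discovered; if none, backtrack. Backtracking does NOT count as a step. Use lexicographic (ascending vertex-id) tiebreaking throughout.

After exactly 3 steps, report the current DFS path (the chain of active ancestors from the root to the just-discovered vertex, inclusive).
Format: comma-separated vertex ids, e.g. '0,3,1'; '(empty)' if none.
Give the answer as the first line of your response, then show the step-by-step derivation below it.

2,3,0

step 1: discover 2; path=2; order=2
step 2: discover 3; path=2>3; order=2,3
step 3: discover 0; path=2>3>0; order=2,3,0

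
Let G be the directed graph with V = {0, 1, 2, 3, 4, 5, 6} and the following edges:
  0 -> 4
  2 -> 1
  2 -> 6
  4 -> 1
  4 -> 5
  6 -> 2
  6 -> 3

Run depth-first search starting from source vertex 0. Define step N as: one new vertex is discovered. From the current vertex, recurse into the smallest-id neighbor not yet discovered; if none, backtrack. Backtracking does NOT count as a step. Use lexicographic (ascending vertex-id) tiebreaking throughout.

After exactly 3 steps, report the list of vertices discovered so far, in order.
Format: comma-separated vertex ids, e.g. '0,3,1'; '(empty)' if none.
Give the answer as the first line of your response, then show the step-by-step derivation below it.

0,4,1

step 1: discover 0; path=0; order=0
step 2: discover 4; path=0>4; order=0,4
step 3: discover 1; path=0>4>1; order=0,4,1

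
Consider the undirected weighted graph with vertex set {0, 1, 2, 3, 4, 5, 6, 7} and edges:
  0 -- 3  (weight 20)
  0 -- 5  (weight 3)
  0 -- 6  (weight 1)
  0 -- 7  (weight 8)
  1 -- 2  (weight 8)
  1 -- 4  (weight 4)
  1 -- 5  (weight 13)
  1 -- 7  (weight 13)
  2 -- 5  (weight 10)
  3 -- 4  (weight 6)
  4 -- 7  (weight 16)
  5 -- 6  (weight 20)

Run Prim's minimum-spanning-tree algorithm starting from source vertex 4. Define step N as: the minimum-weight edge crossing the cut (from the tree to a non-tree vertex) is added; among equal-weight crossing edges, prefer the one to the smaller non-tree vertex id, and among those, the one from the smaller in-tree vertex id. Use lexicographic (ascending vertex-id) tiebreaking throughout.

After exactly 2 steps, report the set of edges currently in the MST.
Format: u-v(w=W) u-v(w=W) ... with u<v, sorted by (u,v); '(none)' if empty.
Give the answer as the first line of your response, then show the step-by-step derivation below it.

1-4(w=4) 3-4(w=6)

step 1: add edge 1-4 (w=4); MST = {1-4(w=4)}
step 2: add edge 3-4 (w=6); MST = {1-4(w=4) 3-4(w=6)}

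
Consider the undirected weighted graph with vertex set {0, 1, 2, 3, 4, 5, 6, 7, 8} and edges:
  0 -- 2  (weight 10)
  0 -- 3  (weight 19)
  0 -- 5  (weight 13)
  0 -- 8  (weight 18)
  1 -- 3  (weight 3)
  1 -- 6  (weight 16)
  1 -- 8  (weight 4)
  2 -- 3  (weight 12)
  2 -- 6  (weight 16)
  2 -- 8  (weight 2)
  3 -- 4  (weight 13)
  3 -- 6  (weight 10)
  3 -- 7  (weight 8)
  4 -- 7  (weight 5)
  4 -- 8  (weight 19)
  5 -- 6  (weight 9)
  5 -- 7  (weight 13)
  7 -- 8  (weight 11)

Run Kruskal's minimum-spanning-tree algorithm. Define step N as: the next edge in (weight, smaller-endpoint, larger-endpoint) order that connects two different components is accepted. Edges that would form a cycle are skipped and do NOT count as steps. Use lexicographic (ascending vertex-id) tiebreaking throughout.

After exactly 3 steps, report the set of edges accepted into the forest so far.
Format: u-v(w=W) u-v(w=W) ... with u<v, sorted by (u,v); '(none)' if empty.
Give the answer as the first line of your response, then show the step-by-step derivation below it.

1-3(w=3) 1-8(w=4) 2-8(w=2)

step 1: add edge 2-8 (w=2); MST = {2-8(w=2)}
step 2: add edge 1-3 (w=3); MST = {1-3(w=3) 2-8(w=2)}
step 3: add edge 1-8 (w=4); MST = {1-3(w=3) 1-8(w=4) 2-8(w=2)}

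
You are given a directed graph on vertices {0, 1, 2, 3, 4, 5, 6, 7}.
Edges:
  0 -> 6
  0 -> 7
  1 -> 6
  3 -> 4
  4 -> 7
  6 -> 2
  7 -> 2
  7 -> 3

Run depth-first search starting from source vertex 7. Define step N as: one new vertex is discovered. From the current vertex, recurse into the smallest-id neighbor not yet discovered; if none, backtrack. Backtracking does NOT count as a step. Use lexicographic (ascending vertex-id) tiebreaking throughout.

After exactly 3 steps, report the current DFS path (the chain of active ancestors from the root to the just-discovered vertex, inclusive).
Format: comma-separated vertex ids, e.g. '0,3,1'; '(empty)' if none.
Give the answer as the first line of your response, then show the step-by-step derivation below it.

7,3

step 1: discover 7; path=7; order=7
step 2: discover 2; path=7>2; order=7,2
step 3: discover 3; path=7>3; order=7,2,3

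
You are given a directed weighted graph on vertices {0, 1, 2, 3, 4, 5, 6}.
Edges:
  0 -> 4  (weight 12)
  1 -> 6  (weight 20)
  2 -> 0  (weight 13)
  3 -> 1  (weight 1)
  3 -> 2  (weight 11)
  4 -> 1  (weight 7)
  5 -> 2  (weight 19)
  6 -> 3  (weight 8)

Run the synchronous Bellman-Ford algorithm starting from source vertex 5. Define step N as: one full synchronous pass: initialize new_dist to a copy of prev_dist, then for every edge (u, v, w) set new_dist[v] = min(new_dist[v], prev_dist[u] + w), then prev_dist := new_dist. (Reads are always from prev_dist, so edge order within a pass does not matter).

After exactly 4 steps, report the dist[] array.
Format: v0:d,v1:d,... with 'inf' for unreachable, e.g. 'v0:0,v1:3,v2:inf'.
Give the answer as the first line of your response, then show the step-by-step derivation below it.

v0:32,v1:51,v2:19,v3:inf,v4:44,v5:0,v6:inf

step 1: dist = v0:inf,v1:inf,v2:19,v3:inf,v4:inf,v5:0,v6:inf
step 2: dist = v0:32,v1:inf,v2:19,v3:inf,v4:inf,v5:0,v6:inf
step 3: dist = v0:32,v1:inf,v2:19,v3:inf,v4:44,v5:0,v6:inf
step 4: dist = v0:32,v1:51,v2:19,v3:inf,v4:44,v5:0,v6:inf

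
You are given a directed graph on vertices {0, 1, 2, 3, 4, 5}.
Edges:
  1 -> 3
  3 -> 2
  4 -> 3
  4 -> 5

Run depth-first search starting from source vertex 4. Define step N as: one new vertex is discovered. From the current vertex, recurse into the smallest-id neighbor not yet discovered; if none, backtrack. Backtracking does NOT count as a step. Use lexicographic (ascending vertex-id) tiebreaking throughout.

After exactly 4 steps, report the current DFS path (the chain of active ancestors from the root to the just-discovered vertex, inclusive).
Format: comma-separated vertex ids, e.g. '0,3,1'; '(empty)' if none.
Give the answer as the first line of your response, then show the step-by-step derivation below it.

4,5

step 1: discover 4; path=4; order=4
step 2: discover 3; path=4>3; order=4,3
step 3: discover 2; path=4>3>2; order=4,3,2
step 4: discover 5; path=4>5; order=4,3,2,5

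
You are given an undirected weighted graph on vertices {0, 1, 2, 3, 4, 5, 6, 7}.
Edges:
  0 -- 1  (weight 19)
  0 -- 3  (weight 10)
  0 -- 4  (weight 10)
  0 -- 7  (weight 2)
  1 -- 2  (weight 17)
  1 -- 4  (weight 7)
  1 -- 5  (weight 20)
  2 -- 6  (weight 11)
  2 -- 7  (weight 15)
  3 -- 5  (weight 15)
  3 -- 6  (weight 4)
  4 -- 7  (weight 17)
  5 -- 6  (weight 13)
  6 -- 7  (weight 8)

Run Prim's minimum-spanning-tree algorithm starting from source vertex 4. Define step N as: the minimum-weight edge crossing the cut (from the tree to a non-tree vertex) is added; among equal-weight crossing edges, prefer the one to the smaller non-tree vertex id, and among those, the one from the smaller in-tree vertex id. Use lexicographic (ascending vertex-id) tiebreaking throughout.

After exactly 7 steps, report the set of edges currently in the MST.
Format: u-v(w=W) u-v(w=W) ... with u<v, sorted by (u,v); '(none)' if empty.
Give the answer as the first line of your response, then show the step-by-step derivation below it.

0-4(w=10) 0-7(w=2) 1-4(w=7) 2-6(w=11) 3-6(w=4) 5-6(w=13) 6-7(w=8)

step 1: add edge 1-4 (w=7); MST = {1-4(w=7)}
step 2: add edge 0-4 (w=10); MST = {0-4(w=10) 1-4(w=7)}
step 3: add edge 0-7 (w=2); MST = {0-4(w=10) 0-7(w=2) 1-4(w=7)}
step 4: add edge 6-7 (w=8); MST = {0-4(w=10) 0-7(w=2) 1-4(w=7) 6-7(w=8)}
step 5: add edge 3-6 (w=4); MST = {0-4(w=10) 0-7(w=2) 1-4(w=7) 3-6(w=4) 6-7(w=8)}
step 6: add edge 2-6 (w=11); MST = {0-4(w=10) 0-7(w=2) 1-4(w=7) 2-6(w=11) 3-6(w=4) 6-7(w=8)}
step 7: add edge 5-6 (w=13); MST = {0-4(w=10) 0-7(w=2) 1-4(w=7) 2-6(w=11) 3-6(w=4) 5-6(w=13) 6-7(w=8)}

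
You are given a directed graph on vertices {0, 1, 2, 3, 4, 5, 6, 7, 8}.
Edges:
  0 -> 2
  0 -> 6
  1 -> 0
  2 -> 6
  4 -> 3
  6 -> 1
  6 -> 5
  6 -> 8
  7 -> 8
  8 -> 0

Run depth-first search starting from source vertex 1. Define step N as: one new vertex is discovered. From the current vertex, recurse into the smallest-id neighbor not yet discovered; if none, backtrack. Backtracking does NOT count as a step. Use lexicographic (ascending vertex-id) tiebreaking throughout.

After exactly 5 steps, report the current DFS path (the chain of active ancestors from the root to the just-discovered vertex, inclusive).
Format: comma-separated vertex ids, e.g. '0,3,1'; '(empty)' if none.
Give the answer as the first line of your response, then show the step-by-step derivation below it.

1,0,2,6,5

step 1: discover 1; path=1; order=1
step 2: discover 0; path=1>0; order=1,0
step 3: discover 2; path=1>0>2; order=1,0,2
step 4: discover 6; path=1>0>2>6; order=1,0,2,6
step 5: discover 5; path=1>0>2>6>5; order=1,0,2,6,5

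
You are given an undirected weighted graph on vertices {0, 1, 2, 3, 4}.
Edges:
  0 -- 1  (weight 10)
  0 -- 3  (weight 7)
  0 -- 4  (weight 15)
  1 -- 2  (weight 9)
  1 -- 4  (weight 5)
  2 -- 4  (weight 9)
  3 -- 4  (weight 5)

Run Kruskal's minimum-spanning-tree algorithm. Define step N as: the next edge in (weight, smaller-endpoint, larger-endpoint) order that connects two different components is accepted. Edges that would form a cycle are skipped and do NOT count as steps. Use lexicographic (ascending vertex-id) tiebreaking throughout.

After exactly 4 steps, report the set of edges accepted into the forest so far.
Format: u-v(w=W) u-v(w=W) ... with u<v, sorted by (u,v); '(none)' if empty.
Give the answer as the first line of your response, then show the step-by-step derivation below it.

0-3(w=7) 1-2(w=9) 1-4(w=5) 3-4(w=5)

step 1: add edge 1-4 (w=5); MST = {1-4(w=5)}
step 2: add edge 3-4 (w=5); MST = {1-4(w=5) 3-4(w=5)}
step 3: add edge 0-3 (w=7); MST = {0-3(w=7) 1-4(w=5) 3-4(w=5)}
step 4: add edge 1-2 (w=9); MST = {0-3(w=7) 1-2(w=9) 1-4(w=5) 3-4(w=5)}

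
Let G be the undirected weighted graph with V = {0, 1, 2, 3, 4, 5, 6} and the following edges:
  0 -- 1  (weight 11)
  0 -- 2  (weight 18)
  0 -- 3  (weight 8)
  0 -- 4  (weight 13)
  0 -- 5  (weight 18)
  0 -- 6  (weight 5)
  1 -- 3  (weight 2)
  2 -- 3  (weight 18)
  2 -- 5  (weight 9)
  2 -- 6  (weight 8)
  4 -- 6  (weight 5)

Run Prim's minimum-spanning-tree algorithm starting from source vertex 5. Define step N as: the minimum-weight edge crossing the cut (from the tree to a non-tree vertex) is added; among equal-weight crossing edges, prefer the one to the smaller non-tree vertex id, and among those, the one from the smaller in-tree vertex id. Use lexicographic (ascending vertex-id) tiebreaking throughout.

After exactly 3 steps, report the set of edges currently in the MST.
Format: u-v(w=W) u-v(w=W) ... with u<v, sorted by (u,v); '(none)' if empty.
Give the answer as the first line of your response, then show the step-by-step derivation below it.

0-6(w=5) 2-5(w=9) 2-6(w=8)

step 1: add edge 2-5 (w=9); MST = {2-5(w=9)}
step 2: add edge 2-6 (w=8); MST = {2-5(w=9) 2-6(w=8)}
step 3: add edge 0-6 (w=5); MST = {0-6(w=5) 2-5(w=9) 2-6(w=8)}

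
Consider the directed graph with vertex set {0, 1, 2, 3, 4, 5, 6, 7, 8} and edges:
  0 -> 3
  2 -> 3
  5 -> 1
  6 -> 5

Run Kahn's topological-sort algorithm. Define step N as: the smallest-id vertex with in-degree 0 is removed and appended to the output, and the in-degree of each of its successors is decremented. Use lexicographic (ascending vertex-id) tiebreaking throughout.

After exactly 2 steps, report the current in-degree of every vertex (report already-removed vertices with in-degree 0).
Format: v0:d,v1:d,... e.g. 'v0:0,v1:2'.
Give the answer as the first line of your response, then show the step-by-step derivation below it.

v0:0,v1:1,v2:0,v3:0,v4:0,v5:1,v6:0,v7:0,v8:0

step 1: output 0; order=[0]; indeg=(0,1,0,1,0,1,0,0,0)
step 2: output 2; order=[0,2]; indeg=(0,1,0,0,0,1,0,0,0)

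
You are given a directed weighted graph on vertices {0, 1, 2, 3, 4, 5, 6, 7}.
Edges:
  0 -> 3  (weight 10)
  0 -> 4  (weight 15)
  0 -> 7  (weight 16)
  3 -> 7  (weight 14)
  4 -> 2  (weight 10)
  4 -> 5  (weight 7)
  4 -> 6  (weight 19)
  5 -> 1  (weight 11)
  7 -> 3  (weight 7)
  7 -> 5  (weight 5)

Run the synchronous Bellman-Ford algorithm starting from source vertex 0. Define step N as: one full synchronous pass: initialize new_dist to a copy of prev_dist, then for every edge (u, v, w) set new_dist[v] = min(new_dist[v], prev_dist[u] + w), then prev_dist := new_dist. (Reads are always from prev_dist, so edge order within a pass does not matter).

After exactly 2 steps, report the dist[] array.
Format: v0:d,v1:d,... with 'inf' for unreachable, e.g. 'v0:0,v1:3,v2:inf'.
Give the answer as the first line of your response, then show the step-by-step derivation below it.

v0:0,v1:inf,v2:25,v3:10,v4:15,v5:21,v6:34,v7:16

step 1: dist = v0:0,v1:inf,v2:inf,v3:10,v4:15,v5:inf,v6:inf,v7:16
step 2: dist = v0:0,v1:inf,v2:25,v3:10,v4:15,v5:21,v6:34,v7:16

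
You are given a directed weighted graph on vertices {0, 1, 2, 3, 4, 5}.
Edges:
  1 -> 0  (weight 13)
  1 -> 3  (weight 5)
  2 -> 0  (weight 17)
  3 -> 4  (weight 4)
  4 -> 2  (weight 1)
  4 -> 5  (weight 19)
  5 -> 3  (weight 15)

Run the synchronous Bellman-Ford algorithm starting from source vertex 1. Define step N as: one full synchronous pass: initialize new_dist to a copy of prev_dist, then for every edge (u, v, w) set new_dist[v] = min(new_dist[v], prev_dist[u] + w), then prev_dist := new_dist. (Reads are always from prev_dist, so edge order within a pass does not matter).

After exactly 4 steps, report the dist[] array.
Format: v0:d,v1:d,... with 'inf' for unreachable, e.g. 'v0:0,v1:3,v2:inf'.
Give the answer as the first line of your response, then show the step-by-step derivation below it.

v0:13,v1:0,v2:10,v3:5,v4:9,v5:28

step 1: dist = v0:13,v1:0,v2:inf,v3:5,v4:inf,v5:inf
step 2: dist = v0:13,v1:0,v2:inf,v3:5,v4:9,v5:inf
step 3: dist = v0:13,v1:0,v2:10,v3:5,v4:9,v5:28
step 4: dist = v0:13,v1:0,v2:10,v3:5,v4:9,v5:28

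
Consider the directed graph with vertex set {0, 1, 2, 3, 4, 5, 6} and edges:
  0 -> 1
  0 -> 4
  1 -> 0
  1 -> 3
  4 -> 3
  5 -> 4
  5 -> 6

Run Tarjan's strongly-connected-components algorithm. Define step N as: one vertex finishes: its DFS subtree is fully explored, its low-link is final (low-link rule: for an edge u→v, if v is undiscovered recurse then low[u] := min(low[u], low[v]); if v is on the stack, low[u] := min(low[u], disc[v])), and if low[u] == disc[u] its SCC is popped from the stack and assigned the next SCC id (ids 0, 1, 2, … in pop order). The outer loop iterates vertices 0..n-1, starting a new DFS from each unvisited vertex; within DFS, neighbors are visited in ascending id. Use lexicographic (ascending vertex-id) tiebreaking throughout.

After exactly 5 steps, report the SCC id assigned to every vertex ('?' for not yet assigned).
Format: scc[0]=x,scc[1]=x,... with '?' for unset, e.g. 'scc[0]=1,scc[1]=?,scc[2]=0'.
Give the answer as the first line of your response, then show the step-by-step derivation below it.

scc[0]=2,scc[1]=2,scc[2]=3,scc[3]=0,scc[4]=1,scc[5]=?,scc[6]=?

step 1: low=(low[0]=0,low[1]=0,low[2]=?,low[3]=2,low[4]=?,low[5]=?,low[6]=?); scc=(scc[0]=?,scc[1]=?,scc[2]=?,scc[3]=0,scc[4]=?,scc[5]=?,scc[6]=?)
step 2: low=(low[0]=0,low[1]=0,low[2]=?,low[3]=2,low[4]=?,low[5]=?,low[6]=?); scc=(scc[0]=?,scc[1]=?,scc[2]=?,scc[3]=0,scc[4]=?,scc[5]=?,scc[6]=?)
step 3: low=(low[0]=0,low[1]=0,low[2]=?,low[3]=2,low[4]=3,low[5]=?,low[6]=?); scc=(scc[0]=?,scc[1]=?,scc[2]=?,scc[3]=0,scc[4]=1,scc[5]=?,scc[6]=?)
step 4: low=(low[0]=0,low[1]=0,low[2]=?,low[3]=2,low[4]=3,low[5]=?,low[6]=?); scc=(scc[0]=2,scc[1]=2,scc[2]=?,scc[3]=0,scc[4]=1,scc[5]=?,scc[6]=?)
step 5: low=(low[0]=0,low[1]=0,low[2]=4,low[3]=2,low[4]=3,low[5]=?,low[6]=?); scc=(scc[0]=2,scc[1]=2,scc[2]=3,scc[3]=0,scc[4]=1,scc[5]=?,scc[6]=?)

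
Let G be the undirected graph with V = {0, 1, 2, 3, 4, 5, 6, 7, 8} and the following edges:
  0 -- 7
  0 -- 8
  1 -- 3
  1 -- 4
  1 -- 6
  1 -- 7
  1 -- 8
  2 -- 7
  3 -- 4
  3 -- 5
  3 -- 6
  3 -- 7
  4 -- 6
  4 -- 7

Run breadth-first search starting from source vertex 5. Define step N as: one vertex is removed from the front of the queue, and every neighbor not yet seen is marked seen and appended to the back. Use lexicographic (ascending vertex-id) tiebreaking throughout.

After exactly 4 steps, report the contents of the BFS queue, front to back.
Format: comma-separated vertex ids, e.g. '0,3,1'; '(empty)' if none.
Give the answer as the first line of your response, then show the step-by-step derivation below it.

6,7,8

step 1: dequeue 5; queue=[3]; order=5
step 2: dequeue 3; queue=[1,4,6,7]; order=5,3
step 3: dequeue 1; queue=[4,6,7,8]; order=5,3,1
step 4: dequeue 4; queue=[6,7,8]; order=5,3,1,4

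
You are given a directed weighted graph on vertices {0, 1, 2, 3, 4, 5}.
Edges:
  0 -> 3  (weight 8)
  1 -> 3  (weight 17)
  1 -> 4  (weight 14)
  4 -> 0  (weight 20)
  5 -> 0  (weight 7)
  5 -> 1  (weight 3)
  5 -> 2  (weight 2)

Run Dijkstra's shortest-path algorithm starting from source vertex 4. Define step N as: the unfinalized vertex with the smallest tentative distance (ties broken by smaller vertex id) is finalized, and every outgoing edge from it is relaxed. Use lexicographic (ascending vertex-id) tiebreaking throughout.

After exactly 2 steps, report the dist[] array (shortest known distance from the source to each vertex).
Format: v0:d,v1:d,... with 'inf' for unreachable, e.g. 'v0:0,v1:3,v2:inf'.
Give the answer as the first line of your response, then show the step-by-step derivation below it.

v0:20,v1:inf,v2:inf,v3:28,v4:0,v5:inf

step 1: dist = v0:20,v1:inf,v2:inf,v3:inf,v4:0,v5:inf
step 2: dist = v0:20,v1:inf,v2:inf,v3:28,v4:0,v5:inf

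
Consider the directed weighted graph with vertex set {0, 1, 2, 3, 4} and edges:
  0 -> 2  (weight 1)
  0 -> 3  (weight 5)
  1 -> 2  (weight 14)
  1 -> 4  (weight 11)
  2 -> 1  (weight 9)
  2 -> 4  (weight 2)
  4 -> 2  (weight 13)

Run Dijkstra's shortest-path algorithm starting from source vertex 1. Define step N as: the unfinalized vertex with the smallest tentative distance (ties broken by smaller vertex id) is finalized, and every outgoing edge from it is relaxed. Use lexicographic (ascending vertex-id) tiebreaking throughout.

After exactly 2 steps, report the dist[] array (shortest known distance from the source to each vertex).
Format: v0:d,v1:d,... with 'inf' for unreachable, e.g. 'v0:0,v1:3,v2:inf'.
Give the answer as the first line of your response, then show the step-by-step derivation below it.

v0:inf,v1:0,v2:14,v3:inf,v4:11

step 1: dist = v0:inf,v1:0,v2:14,v3:inf,v4:11
step 2: dist = v0:inf,v1:0,v2:14,v3:inf,v4:11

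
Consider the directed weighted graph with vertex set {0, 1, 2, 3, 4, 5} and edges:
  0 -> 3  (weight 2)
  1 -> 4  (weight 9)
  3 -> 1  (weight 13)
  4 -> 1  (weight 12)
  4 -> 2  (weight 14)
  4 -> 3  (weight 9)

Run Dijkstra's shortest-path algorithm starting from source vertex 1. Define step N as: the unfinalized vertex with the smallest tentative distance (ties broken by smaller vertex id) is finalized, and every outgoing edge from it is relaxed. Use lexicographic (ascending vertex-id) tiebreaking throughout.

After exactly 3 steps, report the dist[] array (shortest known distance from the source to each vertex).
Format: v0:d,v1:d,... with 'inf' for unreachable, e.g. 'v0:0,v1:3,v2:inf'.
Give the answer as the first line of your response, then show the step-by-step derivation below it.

v0:inf,v1:0,v2:23,v3:18,v4:9,v5:inf

step 1: dist = v0:inf,v1:0,v2:inf,v3:inf,v4:9,v5:inf
step 2: dist = v0:inf,v1:0,v2:23,v3:18,v4:9,v5:inf
step 3: dist = v0:inf,v1:0,v2:23,v3:18,v4:9,v5:inf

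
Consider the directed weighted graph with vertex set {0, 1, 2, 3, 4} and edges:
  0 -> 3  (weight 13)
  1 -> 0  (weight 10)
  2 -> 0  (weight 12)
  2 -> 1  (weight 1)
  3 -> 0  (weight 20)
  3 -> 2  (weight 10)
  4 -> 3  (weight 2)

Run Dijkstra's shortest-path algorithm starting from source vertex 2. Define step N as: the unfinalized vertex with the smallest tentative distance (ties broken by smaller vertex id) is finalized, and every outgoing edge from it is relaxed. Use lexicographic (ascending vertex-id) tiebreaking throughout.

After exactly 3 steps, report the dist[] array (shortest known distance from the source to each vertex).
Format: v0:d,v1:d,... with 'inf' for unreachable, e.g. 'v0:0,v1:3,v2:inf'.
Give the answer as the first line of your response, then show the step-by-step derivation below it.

v0:11,v1:1,v2:0,v3:24,v4:inf

step 1: dist = v0:12,v1:1,v2:0,v3:inf,v4:inf
step 2: dist = v0:11,v1:1,v2:0,v3:inf,v4:inf
step 3: dist = v0:11,v1:1,v2:0,v3:24,v4:inf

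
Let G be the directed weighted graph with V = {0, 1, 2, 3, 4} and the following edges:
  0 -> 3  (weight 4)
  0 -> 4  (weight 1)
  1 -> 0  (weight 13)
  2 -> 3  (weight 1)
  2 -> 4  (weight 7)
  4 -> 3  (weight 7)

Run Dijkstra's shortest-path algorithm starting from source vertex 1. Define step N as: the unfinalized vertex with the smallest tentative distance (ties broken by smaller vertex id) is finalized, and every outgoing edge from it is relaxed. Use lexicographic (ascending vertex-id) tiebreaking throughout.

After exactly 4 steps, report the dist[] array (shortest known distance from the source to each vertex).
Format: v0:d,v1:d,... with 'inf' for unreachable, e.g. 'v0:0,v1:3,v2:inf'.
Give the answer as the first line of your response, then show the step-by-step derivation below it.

v0:13,v1:0,v2:inf,v3:17,v4:14

step 1: dist = v0:13,v1:0,v2:inf,v3:inf,v4:inf
step 2: dist = v0:13,v1:0,v2:inf,v3:17,v4:14
step 3: dist = v0:13,v1:0,v2:inf,v3:17,v4:14
step 4: dist = v0:13,v1:0,v2:inf,v3:17,v4:14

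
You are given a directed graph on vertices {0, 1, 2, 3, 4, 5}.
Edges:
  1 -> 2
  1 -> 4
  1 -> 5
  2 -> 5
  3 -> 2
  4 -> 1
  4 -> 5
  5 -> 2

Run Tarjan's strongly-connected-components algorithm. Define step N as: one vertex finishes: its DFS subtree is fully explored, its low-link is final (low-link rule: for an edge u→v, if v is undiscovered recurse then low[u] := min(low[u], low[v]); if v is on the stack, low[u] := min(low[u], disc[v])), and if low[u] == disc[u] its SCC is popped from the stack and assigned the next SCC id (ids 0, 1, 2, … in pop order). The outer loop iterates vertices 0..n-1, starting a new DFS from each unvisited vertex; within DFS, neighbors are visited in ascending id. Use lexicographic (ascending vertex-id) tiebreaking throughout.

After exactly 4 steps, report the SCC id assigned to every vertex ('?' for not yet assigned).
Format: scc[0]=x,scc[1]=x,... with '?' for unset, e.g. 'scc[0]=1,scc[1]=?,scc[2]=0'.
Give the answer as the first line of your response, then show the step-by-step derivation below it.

scc[0]=0,scc[1]=?,scc[2]=1,scc[3]=?,scc[4]=?,scc[5]=1

step 1: low=(low[0]=0,low[1]=?,low[2]=?,low[3]=?,low[4]=?,low[5]=?); scc=(scc[0]=0,scc[1]=?,scc[2]=?,scc[3]=?,scc[4]=?,scc[5]=?)
step 2: low=(low[0]=0,low[1]=1,low[2]=2,low[3]=?,low[4]=?,low[5]=2); scc=(scc[0]=0,scc[1]=?,scc[2]=?,scc[3]=?,scc[4]=?,scc[5]=?)
step 3: low=(low[0]=0,low[1]=1,low[2]=2,low[3]=?,low[4]=?,low[5]=2); scc=(scc[0]=0,scc[1]=?,scc[2]=1,scc[3]=?,scc[4]=?,scc[5]=1)
step 4: low=(low[0]=0,low[1]=1,low[2]=2,low[3]=?,low[4]=1,low[5]=2); scc=(scc[0]=0,scc[1]=?,scc[2]=1,scc[3]=?,scc[4]=?,scc[5]=1)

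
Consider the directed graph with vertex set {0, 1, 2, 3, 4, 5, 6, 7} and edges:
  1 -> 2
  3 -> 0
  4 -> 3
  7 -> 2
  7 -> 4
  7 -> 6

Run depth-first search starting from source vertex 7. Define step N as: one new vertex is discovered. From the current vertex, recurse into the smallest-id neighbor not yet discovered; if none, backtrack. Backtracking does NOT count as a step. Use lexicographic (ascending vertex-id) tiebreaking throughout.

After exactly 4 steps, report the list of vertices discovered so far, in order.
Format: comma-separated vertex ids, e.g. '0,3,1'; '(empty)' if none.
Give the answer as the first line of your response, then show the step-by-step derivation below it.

7,2,4,3

step 1: discover 7; path=7; order=7
step 2: discover 2; path=7>2; order=7,2
step 3: discover 4; path=7>4; order=7,2,4
step 4: discover 3; path=7>4>3; order=7,2,4,3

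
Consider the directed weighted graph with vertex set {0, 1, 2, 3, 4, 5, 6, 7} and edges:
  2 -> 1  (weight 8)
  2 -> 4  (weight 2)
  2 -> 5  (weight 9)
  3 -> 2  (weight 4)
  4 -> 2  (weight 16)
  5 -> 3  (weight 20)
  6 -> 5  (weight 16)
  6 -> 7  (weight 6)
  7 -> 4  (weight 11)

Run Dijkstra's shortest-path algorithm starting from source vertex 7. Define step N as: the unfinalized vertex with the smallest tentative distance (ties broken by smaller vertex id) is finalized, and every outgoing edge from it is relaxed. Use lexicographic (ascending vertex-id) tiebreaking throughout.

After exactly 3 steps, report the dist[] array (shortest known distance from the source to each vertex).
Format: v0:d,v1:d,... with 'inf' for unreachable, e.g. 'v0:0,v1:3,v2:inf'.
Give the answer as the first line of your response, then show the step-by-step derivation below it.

v0:inf,v1:35,v2:27,v3:inf,v4:11,v5:36,v6:inf,v7:0

step 1: dist = v0:inf,v1:inf,v2:inf,v3:inf,v4:11,v5:inf,v6:inf,v7:0
step 2: dist = v0:inf,v1:inf,v2:27,v3:inf,v4:11,v5:inf,v6:inf,v7:0
step 3: dist = v0:inf,v1:35,v2:27,v3:inf,v4:11,v5:36,v6:inf,v7:0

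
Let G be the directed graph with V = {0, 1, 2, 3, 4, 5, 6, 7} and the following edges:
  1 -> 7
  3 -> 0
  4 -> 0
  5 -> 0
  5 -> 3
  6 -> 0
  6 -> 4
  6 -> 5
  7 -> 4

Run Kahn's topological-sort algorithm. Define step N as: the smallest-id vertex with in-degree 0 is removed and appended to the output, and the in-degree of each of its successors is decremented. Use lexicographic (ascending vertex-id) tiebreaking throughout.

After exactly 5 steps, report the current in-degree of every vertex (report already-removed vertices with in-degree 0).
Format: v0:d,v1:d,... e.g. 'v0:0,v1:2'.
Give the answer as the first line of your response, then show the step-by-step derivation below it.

v0:1,v1:0,v2:0,v3:0,v4:1,v5:0,v6:0,v7:0

step 1: output 1; order=[1]; indeg=(4,0,0,1,2,1,0,0)
step 2: output 2; order=[1,2]; indeg=(4,0,0,1,2,1,0,0)
step 3: output 6; order=[1,2,6]; indeg=(3,0,0,1,1,0,0,0)
step 4: output 5; order=[1,2,6,5]; indeg=(2,0,0,0,1,0,0,0)
step 5: output 3; order=[1,2,6,5,3]; indeg=(1,0,0,0,1,0,0,0)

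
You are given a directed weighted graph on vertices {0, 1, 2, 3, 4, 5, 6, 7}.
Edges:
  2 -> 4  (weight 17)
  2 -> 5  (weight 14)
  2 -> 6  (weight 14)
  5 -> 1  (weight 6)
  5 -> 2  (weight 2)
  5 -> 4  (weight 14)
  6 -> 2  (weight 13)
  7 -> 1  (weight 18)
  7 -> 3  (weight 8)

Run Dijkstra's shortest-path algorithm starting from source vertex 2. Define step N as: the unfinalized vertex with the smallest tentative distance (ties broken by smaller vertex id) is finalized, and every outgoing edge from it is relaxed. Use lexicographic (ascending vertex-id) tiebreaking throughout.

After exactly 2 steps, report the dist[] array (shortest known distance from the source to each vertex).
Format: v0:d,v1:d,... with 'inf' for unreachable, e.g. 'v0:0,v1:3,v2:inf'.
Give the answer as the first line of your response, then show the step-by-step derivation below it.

v0:inf,v1:20,v2:0,v3:inf,v4:17,v5:14,v6:14,v7:inf

step 1: dist = v0:inf,v1:inf,v2:0,v3:inf,v4:17,v5:14,v6:14,v7:inf
step 2: dist = v0:inf,v1:20,v2:0,v3:inf,v4:17,v5:14,v6:14,v7:inf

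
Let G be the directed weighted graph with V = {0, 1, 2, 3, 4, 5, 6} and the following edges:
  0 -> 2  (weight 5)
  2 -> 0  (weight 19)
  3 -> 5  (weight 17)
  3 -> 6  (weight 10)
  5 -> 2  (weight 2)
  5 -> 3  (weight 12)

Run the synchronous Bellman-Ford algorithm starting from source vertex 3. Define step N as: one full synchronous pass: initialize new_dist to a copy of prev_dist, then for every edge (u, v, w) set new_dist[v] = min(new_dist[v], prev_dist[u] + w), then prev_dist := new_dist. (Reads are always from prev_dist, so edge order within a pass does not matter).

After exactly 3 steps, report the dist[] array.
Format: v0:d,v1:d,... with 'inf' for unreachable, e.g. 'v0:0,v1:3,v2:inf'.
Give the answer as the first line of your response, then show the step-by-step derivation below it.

v0:38,v1:inf,v2:19,v3:0,v4:inf,v5:17,v6:10

step 1: dist = v0:inf,v1:inf,v2:inf,v3:0,v4:inf,v5:17,v6:10
step 2: dist = v0:inf,v1:inf,v2:19,v3:0,v4:inf,v5:17,v6:10
step 3: dist = v0:38,v1:inf,v2:19,v3:0,v4:inf,v5:17,v6:10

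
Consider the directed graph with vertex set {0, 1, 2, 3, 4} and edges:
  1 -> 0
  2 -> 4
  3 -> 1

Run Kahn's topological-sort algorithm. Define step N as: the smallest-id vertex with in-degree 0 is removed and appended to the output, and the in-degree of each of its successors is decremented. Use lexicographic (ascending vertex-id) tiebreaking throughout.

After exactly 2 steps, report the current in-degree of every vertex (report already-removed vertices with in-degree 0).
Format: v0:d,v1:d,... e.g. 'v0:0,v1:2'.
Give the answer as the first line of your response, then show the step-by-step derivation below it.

v0:1,v1:0,v2:0,v3:0,v4:0

step 1: output 2; order=[2]; indeg=(1,1,0,0,0)
step 2: output 3; order=[2,3]; indeg=(1,0,0,0,0)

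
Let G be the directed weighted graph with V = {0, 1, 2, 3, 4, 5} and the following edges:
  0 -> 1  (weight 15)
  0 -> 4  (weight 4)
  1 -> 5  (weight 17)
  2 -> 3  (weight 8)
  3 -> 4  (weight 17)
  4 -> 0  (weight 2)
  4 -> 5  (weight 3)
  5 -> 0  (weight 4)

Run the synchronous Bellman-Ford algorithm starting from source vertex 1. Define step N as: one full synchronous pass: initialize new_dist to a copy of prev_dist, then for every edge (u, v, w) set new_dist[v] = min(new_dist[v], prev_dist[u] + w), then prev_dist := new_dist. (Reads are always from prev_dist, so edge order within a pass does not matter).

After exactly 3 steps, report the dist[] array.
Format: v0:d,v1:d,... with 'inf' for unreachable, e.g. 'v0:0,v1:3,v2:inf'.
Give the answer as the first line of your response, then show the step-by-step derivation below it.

v0:21,v1:0,v2:inf,v3:inf,v4:25,v5:17

step 1: dist = v0:inf,v1:0,v2:inf,v3:inf,v4:inf,v5:17
step 2: dist = v0:21,v1:0,v2:inf,v3:inf,v4:inf,v5:17
step 3: dist = v0:21,v1:0,v2:inf,v3:inf,v4:25,v5:17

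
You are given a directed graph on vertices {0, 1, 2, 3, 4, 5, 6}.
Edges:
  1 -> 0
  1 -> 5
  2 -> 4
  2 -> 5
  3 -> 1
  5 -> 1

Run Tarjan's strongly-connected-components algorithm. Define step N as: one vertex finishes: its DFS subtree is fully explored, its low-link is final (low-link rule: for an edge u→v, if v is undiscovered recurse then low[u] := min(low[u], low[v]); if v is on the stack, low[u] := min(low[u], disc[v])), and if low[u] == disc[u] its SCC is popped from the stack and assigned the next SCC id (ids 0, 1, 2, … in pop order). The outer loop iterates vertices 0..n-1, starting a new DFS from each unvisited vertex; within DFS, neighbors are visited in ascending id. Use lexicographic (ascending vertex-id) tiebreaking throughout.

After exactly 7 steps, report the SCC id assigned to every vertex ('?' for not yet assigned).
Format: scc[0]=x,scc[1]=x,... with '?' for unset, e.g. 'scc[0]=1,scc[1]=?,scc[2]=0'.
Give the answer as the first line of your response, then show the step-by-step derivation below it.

scc[0]=0,scc[1]=1,scc[2]=3,scc[3]=4,scc[4]=2,scc[5]=1,scc[6]=5

step 1: low=(low[0]=0,low[1]=?,low[2]=?,low[3]=?,low[4]=?,low[5]=?,low[6]=?); scc=(scc[0]=0,scc[1]=?,scc[2]=?,scc[3]=?,scc[4]=?,scc[5]=?,scc[6]=?)
step 2: low=(low[0]=0,low[1]=1,low[2]=?,low[3]=?,low[4]=?,low[5]=1,low[6]=?); scc=(scc[0]=0,scc[1]=?,scc[2]=?,scc[3]=?,scc[4]=?,scc[5]=?,scc[6]=?)
step 3: low=(low[0]=0,low[1]=1,low[2]=?,low[3]=?,low[4]=?,low[5]=1,low[6]=?); scc=(scc[0]=0,scc[1]=1,scc[2]=?,scc[3]=?,scc[4]=?,scc[5]=1,scc[6]=?)
step 4: low=(low[0]=0,low[1]=1,low[2]=3,low[3]=?,low[4]=4,low[5]=1,low[6]=?); scc=(scc[0]=0,scc[1]=1,scc[2]=?,scc[3]=?,scc[4]=2,scc[5]=1,scc[6]=?)
step 5: low=(low[0]=0,low[1]=1,low[2]=3,low[3]=?,low[4]=4,low[5]=1,low[6]=?); scc=(scc[0]=0,scc[1]=1,scc[2]=3,scc[3]=?,scc[4]=2,scc[5]=1,scc[6]=?)
step 6: low=(low[0]=0,low[1]=1,low[2]=3,low[3]=5,low[4]=4,low[5]=1,low[6]=?); scc=(scc[0]=0,scc[1]=1,scc[2]=3,scc[3]=4,scc[4]=2,scc[5]=1,scc[6]=?)
step 7: low=(low[0]=0,low[1]=1,low[2]=3,low[3]=5,low[4]=4,low[5]=1,low[6]=6); scc=(scc[0]=0,scc[1]=1,scc[2]=3,scc[3]=4,scc[4]=2,scc[5]=1,scc[6]=5)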